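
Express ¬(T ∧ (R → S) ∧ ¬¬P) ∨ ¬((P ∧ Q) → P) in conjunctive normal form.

(¬T ∨ R ∨ ¬P) ∧ (¬T ∨ ¬S ∨ ¬P)

¬(T ∧ (R → S) ∧ ¬¬P) ∨ ¬((P ∧ Q) → P)
≡ ¬(T ∧ (¬R ∨ S) ∧ ¬¬P) ∨ ¬((P ∧ Q) → P)   [eliminate →]
≡ ¬(T ∧ (¬R ∨ S) ∧ ¬¬P) ∨ ¬(¬(P ∧ Q) ∨ P)   [eliminate →]
≡ ¬T ∨ ¬(¬R ∨ S) ∨ ¬¬¬P ∨ ¬(¬(P ∧ Q) ∨ P)   [De Morgan]
≡ ¬T ∨ (¬¬R ∧ ¬S) ∨ ¬¬¬P ∨ ¬(¬(P ∧ Q) ∨ P)   [De Morgan]
≡ ¬T ∨ (R ∧ ¬S) ∨ ¬¬¬P ∨ ¬(¬(P ∧ Q) ∨ P)   [double negation]
≡ ¬T ∨ (R ∧ ¬S) ∨ ¬P ∨ ¬(¬(P ∧ Q) ∨ P)   [double negation]
≡ ¬T ∨ (R ∧ ¬S) ∨ ¬P ∨ (¬¬(P ∧ Q) ∧ ¬P)   [De Morgan]
≡ ¬T ∨ (R ∧ ¬S) ∨ ¬P ∨ (P ∧ Q ∧ ¬P)   [double negation]
≡ (¬T ∨ R ∨ ¬P ∨ P) ∧ (¬T ∨ R ∨ ¬P ∨ Q) ∧ (¬T ∨ R ∨ ¬P ∨ ¬P) ∧ (¬T ∨ ¬S ∨ ¬P ∨ P) ∧ (¬T ∨ ¬S ∨ ¬P ∨ Q) ∧ (¬T ∨ ¬S ∨ ¬P ∨ ¬P)   [distribute ∨ over ∧]
≡ (¬T ∨ R ∨ ¬P) ∧ (¬T ∨ ¬S ∨ ¬P)   [simplify]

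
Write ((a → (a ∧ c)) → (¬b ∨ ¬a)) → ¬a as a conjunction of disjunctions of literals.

(¬a ∨ c) ∧ (b ∨ ¬a)

((a → (a ∧ c)) → (¬b ∨ ¬a)) → ¬a
⇔ ¬((a → (a ∧ c)) → (¬b ∨ ¬a)) ∨ ¬a
⇔ ¬(¬(a → (a ∧ c)) ∨ ¬b ∨ ¬a) ∨ ¬a
⇔ ¬(¬(¬a ∨ (a ∧ c)) ∨ ¬b ∨ ¬a) ∨ ¬a
⇔ (¬¬(¬a ∨ (a ∧ c)) ∧ ¬¬b ∧ ¬¬a) ∨ ¬a
⇔ ((¬a ∨ (a ∧ c)) ∧ ¬¬b ∧ ¬¬a) ∨ ¬a
⇔ ((¬a ∨ (a ∧ c)) ∧ b ∧ ¬¬a) ∨ ¬a
⇔ ((¬a ∨ (a ∧ c)) ∧ b ∧ a) ∨ ¬a
⇔ (¬a ∨ a ∨ ¬a) ∧ (¬a ∨ c ∨ ¬a) ∧ (b ∨ ¬a) ∧ (a ∨ ¬a)
⇔ (¬a ∨ c) ∧ (b ∨ ¬a)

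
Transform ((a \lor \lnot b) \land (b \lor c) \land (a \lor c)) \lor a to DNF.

(\lnot b \land c) \lor a

((a \lor \lnot b) \land (b \lor c) \land (a \lor c)) \lor a
≡ (a \land b \land a) \lor (a \land b \land c) \lor (a \land c \land a) \lor (a \land c \land c) \lor (\lnot b \land b \land a) \lor (\lnot b \land b \land c) \lor (\lnot b \land c \land a) \lor (\lnot b \land c \land c) \lor a   [distribute \land over \lor]
≡ (\lnot b \land c) \lor a   [simplify]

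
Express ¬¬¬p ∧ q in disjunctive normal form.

¬p ∧ q

¬¬¬p ∧ q
≡ ¬p ∧ q   [double negation]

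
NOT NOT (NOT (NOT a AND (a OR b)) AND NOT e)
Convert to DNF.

(a AND NOT e) OR (NOT a AND NOT b AND NOT e)

NOT NOT (NOT (NOT a AND (a OR b)) AND NOT e)
≡ NOT (NOT a AND (a OR b)) AND NOT e   [double negation]
≡ (NOT NOT a OR NOT (a OR b)) AND NOT e   [De Morgan]
≡ (a OR NOT (a OR b)) AND NOT e   [double negation]
≡ (a OR (NOT a AND NOT b)) AND NOT e   [De Morgan]
≡ (a AND NOT e) OR (NOT a AND NOT b AND NOT e)   [distribute AND over OR]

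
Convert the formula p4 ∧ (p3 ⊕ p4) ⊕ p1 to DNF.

p4 ∧ (p3 ⊕ p4) ⊕ p1
≡ p4 ∧ (p3 ⊕ p4) ∧ ¬p1 ∨ ¬(p4 ∧ (p3 ⊕ p4)) ∧ p1   [expand ⊕]
≡ p4 ∧ (p3 ∧ ¬p4 ∨ ¬p3 ∧ p4) ∧ ¬p1 ∨ ¬(p4 ∧ (p3 ⊕ p4)) ∧ p1   [expand ⊕]
≡ p4 ∧ (p3 ∧ ¬p4 ∨ ¬p3 ∧ p4) ∧ ¬p1 ∨ ¬(p4 ∧ (p3 ∧ ¬p4 ∨ ¬p3 ∧ p4)) ∧ p1   [expand ⊕]
≡ p4 ∧ (p3 ∧ ¬p4 ∨ ¬p3 ∧ p4) ∧ ¬p1 ∨ (¬p4 ∨ ¬(p3 ∧ ¬p4 ∨ ¬p3 ∧ p4)) ∧ p1   [De Morgan]
≡ p4 ∧ (p3 ∧ ¬p4 ∨ ¬p3 ∧ p4) ∧ ¬p1 ∨ (¬p4 ∨ ¬(p3 ∧ ¬p4) ∧ ¬(¬p3 ∧ p4)) ∧ p1   [De Morgan]
≡ p4 ∧ (p3 ∧ ¬p4 ∨ ¬p3 ∧ p4) ∧ ¬p1 ∨ (¬p4 ∨ (¬p3 ∨ ¬¬p4) ∧ ¬(¬p3 ∧ p4)) ∧ p1   [De Morgan]
≡ p4 ∧ (p3 ∧ ¬p4 ∨ ¬p3 ∧ p4) ∧ ¬p1 ∨ (¬p4 ∨ (¬p3 ∨ p4) ∧ ¬(¬p3 ∧ p4)) ∧ p1   [double negation]
≡ p4 ∧ (p3 ∧ ¬p4 ∨ ¬p3 ∧ p4) ∧ ¬p1 ∨ (¬p4 ∨ (¬p3 ∨ p4) ∧ (¬¬p3 ∨ ¬p4)) ∧ p1   [De Morgan]
≡ p4 ∧ (p3 ∧ ¬p4 ∨ ¬p3 ∧ p4) ∧ ¬p1 ∨ (¬p4 ∨ (¬p3 ∨ p4) ∧ (p3 ∨ ¬p4)) ∧ p1   [double negation]
≡ p4 ∧ p3 ∧ ¬p4 ∧ ¬p1 ∨ p4 ∧ ¬p3 ∧ p4 ∧ ¬p1 ∨ ¬p4 ∧ p1 ∨ ¬p3 ∧ p3 ∧ p1 ∨ ¬p3 ∧ ¬p4 ∧ p1 ∨ p4 ∧ p3 ∧ p1 ∨ p4 ∧ ¬p4 ∧ p1   [distribute ∧ over ∨]
≡ p4 ∧ ¬p3 ∧ ¬p1 ∨ ¬p4 ∧ p1 ∨ p4 ∧ p3 ∧ p1   [simplify]

p4 ∧ ¬p3 ∧ ¬p1 ∨ ¬p4 ∧ p1 ∨ p4 ∧ p3 ∧ p1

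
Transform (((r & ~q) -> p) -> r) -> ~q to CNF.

~r | ~q

(((r & ~q) -> p) -> r) -> ~q
≡ ~(((r & ~q) -> p) -> r) | ~q
≡ ~(~((r & ~q) -> p) | r) | ~q
≡ ~(~(~(r & ~q) | p) | r) | ~q
≡ (~~(~(r & ~q) | p) & ~r) | ~q
≡ ((~(r & ~q) | p) & ~r) | ~q
≡ ((~r | ~~q | p) & ~r) | ~q
≡ ((~r | q | p) & ~r) | ~q
≡ (~r | q | p | ~q) & (~r | ~q)
≡ ~r | ~q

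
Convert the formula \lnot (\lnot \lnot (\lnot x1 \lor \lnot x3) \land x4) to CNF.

(x1 \lor \lnot x4) \land (x3 \lor \lnot x4)

\lnot (\lnot \lnot (\lnot x1 \lor \lnot x3) \land x4)
≡ \lnot \lnot \lnot (\lnot x1 \lor \lnot x3) \lor \lnot x4
≡ \lnot (\lnot x1 \lor \lnot x3) \lor \lnot x4
≡ (\lnot \lnot x1 \land \lnot \lnot x3) \lor \lnot x4
≡ (x1 \land \lnot \lnot x3) \lor \lnot x4
≡ (x1 \land x3) \lor \lnot x4
≡ (x1 \lor \lnot x4) \land (x3 \lor \lnot x4)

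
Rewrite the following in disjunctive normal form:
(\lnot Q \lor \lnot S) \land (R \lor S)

(\lnot Q \lor \lnot S) \land (R \lor S)
= (\lnot Q \land R) \lor (\lnot Q \land S) \lor (\lnot S \land R) \lor (\lnot S \land S)   [distribute \land over \lor]
= (\lnot Q \land R) \lor (\lnot Q \land S) \lor (\lnot S \land R)   [simplify]

(\lnot Q \land R) \lor (\lnot Q \land S) \lor (\lnot S \land R)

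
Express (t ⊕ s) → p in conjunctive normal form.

(t ⊕ s) → p
⇔ ¬(t ⊕ s) ∨ p   — eliminate →
⇔ ¬((t ∨ s) ∧ ¬(t ∧ s)) ∨ p   — expand ⊕
⇔ ¬(t ∨ s) ∨ ¬¬(t ∧ s) ∨ p   — De Morgan
⇔ (¬t ∧ ¬s) ∨ ¬¬(t ∧ s) ∨ p   — De Morgan
⇔ (¬t ∧ ¬s) ∨ (t ∧ s) ∨ p   — double negation
⇔ (¬t ∨ t ∨ p) ∧ (¬t ∨ s ∨ p) ∧ (¬s ∨ t ∨ p) ∧ (¬s ∨ s ∨ p)   — distribute ∨ over ∧
⇔ (¬t ∨ s ∨ p) ∧ (¬s ∨ t ∨ p)   — simplify

(¬t ∨ s ∨ p) ∧ (¬s ∨ t ∨ p)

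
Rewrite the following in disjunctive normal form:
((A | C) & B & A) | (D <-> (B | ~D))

((A | C) & B & A) | (D <-> (B | ~D))
≡ ((A | C) & B & A) | ((D -> (B | ~D)) & ((B | ~D) -> D))   (eliminate <->)
≡ ((A | C) & B & A) | ((~D | B | ~D) & ((B | ~D) -> D))   (eliminate ->)
≡ ((A | C) & B & A) | ((~D | B | ~D) & (~(B | ~D) | D))   (eliminate ->)
≡ ((A | C) & B & A) | ((~D | B | ~D) & ((~B & ~~D) | D))   (De Morgan)
≡ ((A | C) & B & A) | ((~D | B | ~D) & ((~B & D) | D))   (double negation)
≡ (A & B & A) | (C & B & A) | (~D & ~B & D) | (~D & D) | (B & ~B & D) | (B & D) | (~D & ~B & D) | (~D & D)   (distribute & over |)
≡ (A & B) | (B & D)   (simplify)

(A & B) | (B & D)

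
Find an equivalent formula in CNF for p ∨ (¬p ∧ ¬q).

p ∨ ¬q

p ∨ (¬p ∧ ¬q)
= (p ∨ ¬p) ∧ (p ∨ ¬q)   (distribute ∨ over ∧)
= p ∨ ¬q   (simplify)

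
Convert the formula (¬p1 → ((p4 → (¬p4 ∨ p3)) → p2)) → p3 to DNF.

(¬p1 ∧ ¬p4 ∧ ¬p2) ∨ p3

(¬p1 → ((p4 → (¬p4 ∨ p3)) → p2)) → p3
= ¬(¬p1 → ((p4 → (¬p4 ∨ p3)) → p2)) ∨ p3   [eliminate →]
= ¬(¬¬p1 ∨ ((p4 → (¬p4 ∨ p3)) → p2)) ∨ p3   [eliminate →]
= ¬(¬¬p1 ∨ ¬(p4 → (¬p4 ∨ p3)) ∨ p2) ∨ p3   [eliminate →]
= ¬(¬¬p1 ∨ ¬(¬p4 ∨ ¬p4 ∨ p3) ∨ p2) ∨ p3   [eliminate →]
= (¬¬¬p1 ∧ ¬¬(¬p4 ∨ ¬p4 ∨ p3) ∧ ¬p2) ∨ p3   [De Morgan]
= (¬p1 ∧ ¬¬(¬p4 ∨ ¬p4 ∨ p3) ∧ ¬p2) ∨ p3   [double negation]
= (¬p1 ∧ (¬p4 ∨ ¬p4 ∨ p3) ∧ ¬p2) ∨ p3   [double negation]
= (¬p1 ∧ ¬p4 ∧ ¬p2) ∨ (¬p1 ∧ ¬p4 ∧ ¬p2) ∨ (¬p1 ∧ p3 ∧ ¬p2) ∨ p3   [distribute ∧ over ∨]
= (¬p1 ∧ ¬p4 ∧ ¬p2) ∨ p3   [simplify]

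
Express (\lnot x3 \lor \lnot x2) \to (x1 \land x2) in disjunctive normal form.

(\lnot x3 \lor \lnot x2) \to (x1 \land x2)
≡ \lnot (\lnot x3 \lor \lnot x2) \lor (x1 \land x2)   [eliminate \to]
≡ (\lnot \lnot x3 \land \lnot \lnot x2) \lor (x1 \land x2)   [De Morgan]
≡ (x3 \land \lnot \lnot x2) \lor (x1 \land x2)   [double negation]
≡ (x3 \land x2) \lor (x1 \land x2)   [double negation]

(x3 \land x2) \lor (x1 \land x2)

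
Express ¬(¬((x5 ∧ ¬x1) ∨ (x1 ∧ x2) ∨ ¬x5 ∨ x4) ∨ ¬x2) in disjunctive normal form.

¬(¬((x5 ∧ ¬x1) ∨ (x1 ∧ x2) ∨ ¬x5 ∨ x4) ∨ ¬x2)
≡ ¬¬((x5 ∧ ¬x1) ∨ (x1 ∧ x2) ∨ ¬x5 ∨ x4) ∧ ¬¬x2   [De Morgan]
≡ ((x5 ∧ ¬x1) ∨ (x1 ∧ x2) ∨ ¬x5 ∨ x4) ∧ ¬¬x2   [double negation]
≡ ((x5 ∧ ¬x1) ∨ (x1 ∧ x2) ∨ ¬x5 ∨ x4) ∧ x2   [double negation]
≡ (x5 ∧ ¬x1 ∧ x2) ∨ (x1 ∧ x2 ∧ x2) ∨ (¬x5 ∧ x2) ∨ (x4 ∧ x2)   [distribute ∧ over ∨]
≡ (x5 ∧ ¬x1 ∧ x2) ∨ (x1 ∧ x2) ∨ (¬x5 ∧ x2) ∨ (x4 ∧ x2)   [simplify]

(x5 ∧ ¬x1 ∧ x2) ∨ (x1 ∧ x2) ∨ (¬x5 ∧ x2) ∨ (x4 ∧ x2)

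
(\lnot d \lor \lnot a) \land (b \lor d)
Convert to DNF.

(\lnot d \land b) \lor (\lnot a \land b) \lor (\lnot a \land d)

(\lnot d \lor \lnot a) \land (b \lor d)
≡ (\lnot d \land b) \lor (\lnot d \land d) \lor (\lnot a \land b) \lor (\lnot a \land d)   [distribute \land over \lor]
≡ (\lnot d \land b) \lor (\lnot a \land b) \lor (\lnot a \land d)   [simplify]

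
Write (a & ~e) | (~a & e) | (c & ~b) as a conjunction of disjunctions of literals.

(a & ~e) | (~a & e) | (c & ~b)
⇔ (a | ~a | c) & (a | ~a | ~b) & (a | e | c) & (a | e | ~b) & (~e | ~a | c) & (~e | ~a | ~b) & (~e | e | c) & (~e | e | ~b)   — distribute | over &
⇔ (a | e | c) & (a | e | ~b) & (~e | ~a | c) & (~e | ~a | ~b)   — simplify

(a | e | c) & (a | e | ~b) & (~e | ~a | c) & (~e | ~a | ~b)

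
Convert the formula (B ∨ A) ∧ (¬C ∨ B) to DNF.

B ∨ (A ∧ ¬C)

(B ∨ A) ∧ (¬C ∨ B)
≡ (B ∧ ¬C) ∨ (B ∧ B) ∨ (A ∧ ¬C) ∨ (A ∧ B)   — distribute ∧ over ∨
≡ B ∨ (A ∧ ¬C)   — simplify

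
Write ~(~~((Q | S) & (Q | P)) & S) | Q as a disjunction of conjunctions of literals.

(~Q & ~P) | ~S | Q

~(~~((Q | S) & (Q | P)) & S) | Q
⇔ ~~~((Q | S) & (Q | P)) | ~S | Q   — De Morgan
⇔ ~((Q | S) & (Q | P)) | ~S | Q   — double negation
⇔ ~(Q | S) | ~(Q | P) | ~S | Q   — De Morgan
⇔ (~Q & ~S) | ~(Q | P) | ~S | Q   — De Morgan
⇔ (~Q & ~S) | (~Q & ~P) | ~S | Q   — De Morgan
⇔ (~Q & ~P) | ~S | Q   — simplify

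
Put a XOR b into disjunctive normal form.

a XOR b
⇔ (a AND NOT b) OR (NOT a AND b)   [expand XOR]

(a AND NOT b) OR (NOT a AND b)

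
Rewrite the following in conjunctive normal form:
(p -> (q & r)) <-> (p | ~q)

(p -> (q & r)) <-> (p | ~q)
≡ ((p -> (q & r)) -> (p | ~q)) & ((p | ~q) -> (p -> (q & r)))   (eliminate <->)
≡ (~(p -> (q & r)) | p | ~q) & ((p | ~q) -> (p -> (q & r)))   (eliminate ->)
≡ (~(~p | (q & r)) | p | ~q) & ((p | ~q) -> (p -> (q & r)))   (eliminate ->)
≡ (~(~p | (q & r)) | p | ~q) & (~(p | ~q) | (p -> (q & r)))   (eliminate ->)
≡ (~(~p | (q & r)) | p | ~q) & (~(p | ~q) | ~p | (q & r))   (eliminate ->)
≡ ((~~p & ~(q & r)) | p | ~q) & (~(p | ~q) | ~p | (q & r))   (De Morgan)
≡ ((p & ~(q & r)) | p | ~q) & (~(p | ~q) | ~p | (q & r))   (double negation)
≡ ((p & (~q | ~r)) | p | ~q) & (~(p | ~q) | ~p | (q & r))   (De Morgan)
≡ ((p & (~q | ~r)) | p | ~q) & ((~p & ~~q) | ~p | (q & r))   (De Morgan)
≡ ((p & (~q | ~r)) | p | ~q) & ((~p & q) | ~p | (q & r))   (double negation)
≡ (p | p | ~q) & (~q | ~r | p | ~q) & (~p | ~p | q) & (~p | ~p | r) & (q | ~p | q) & (q | ~p | r)   (distribute | over &)
≡ (p | ~q) & (~p | q) & (~p | r)   (simplify)

(p | ~q) & (~p | q) & (~p | r)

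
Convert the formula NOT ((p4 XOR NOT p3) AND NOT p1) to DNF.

NOT ((p4 XOR NOT p3) AND NOT p1)
≡ NOT (((p4 AND NOT NOT p3) OR (NOT p4 AND NOT p3)) AND NOT p1)   [expand XOR]
≡ NOT ((p4 AND NOT NOT p3) OR (NOT p4 AND NOT p3)) OR NOT NOT p1   [De Morgan]
≡ (NOT (p4 AND NOT NOT p3) AND NOT (NOT p4 AND NOT p3)) OR NOT NOT p1   [De Morgan]
≡ ((NOT p4 OR NOT NOT NOT p3) AND NOT (NOT p4 AND NOT p3)) OR NOT NOT p1   [De Morgan]
≡ ((NOT p4 OR NOT p3) AND NOT (NOT p4 AND NOT p3)) OR NOT NOT p1   [double negation]
≡ ((NOT p4 OR NOT p3) AND (NOT NOT p4 OR NOT NOT p3)) OR NOT NOT p1   [De Morgan]
≡ ((NOT p4 OR NOT p3) AND (p4 OR NOT NOT p3)) OR NOT NOT p1   [double negation]
≡ ((NOT p4 OR NOT p3) AND (p4 OR p3)) OR NOT NOT p1   [double negation]
≡ ((NOT p4 OR NOT p3) AND (p4 OR p3)) OR p1   [double negation]
≡ (NOT p4 AND p4) OR (NOT p4 AND p3) OR (NOT p3 AND p4) OR (NOT p3 AND p3) OR p1   [distribute AND over OR]
≡ (NOT p4 AND p3) OR (NOT p3 AND p4) OR p1   [simplify]

(NOT p4 AND p3) OR (NOT p3 AND p4) OR p1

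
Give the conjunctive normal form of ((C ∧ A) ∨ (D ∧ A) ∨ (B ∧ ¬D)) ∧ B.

((C ∧ A) ∨ (D ∧ A) ∨ (B ∧ ¬D)) ∧ B
≡ (C ∨ D ∨ B) ∧ (C ∨ D ∨ ¬D) ∧ (C ∨ A ∨ B) ∧ (C ∨ A ∨ ¬D) ∧ (A ∨ D ∨ B) ∧ (A ∨ D ∨ ¬D) ∧ (A ∨ A ∨ B) ∧ (A ∨ A ∨ ¬D) ∧ B   (distribute ∨ over ∧)
≡ (A ∨ ¬D) ∧ B   (simplify)

(A ∨ ¬D) ∧ B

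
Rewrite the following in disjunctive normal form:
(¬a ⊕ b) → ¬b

(¬a ⊕ b) → ¬b
= ¬(¬a ⊕ b) ∨ ¬b   (eliminate →)
= ¬((¬a ∧ ¬b) ∨ (¬¬a ∧ b)) ∨ ¬b   (expand ⊕)
= (¬(¬a ∧ ¬b) ∧ ¬(¬¬a ∧ b)) ∨ ¬b   (De Morgan)
= ((¬¬a ∨ ¬¬b) ∧ ¬(¬¬a ∧ b)) ∨ ¬b   (De Morgan)
= ((a ∨ ¬¬b) ∧ ¬(¬¬a ∧ b)) ∨ ¬b   (double negation)
= ((a ∨ b) ∧ ¬(¬¬a ∧ b)) ∨ ¬b   (double negation)
= ((a ∨ b) ∧ (¬¬¬a ∨ ¬b)) ∨ ¬b   (De Morgan)
= ((a ∨ b) ∧ (¬a ∨ ¬b)) ∨ ¬b   (double negation)
= (a ∧ ¬a) ∨ (a ∧ ¬b) ∨ (b ∧ ¬a) ∨ (b ∧ ¬b) ∨ ¬b   (distribute ∧ over ∨)
= (b ∧ ¬a) ∨ ¬b   (simplify)

(b ∧ ¬a) ∨ ¬b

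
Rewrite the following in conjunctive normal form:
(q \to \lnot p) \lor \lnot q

\lnot q \lor \lnot p

(q \to \lnot p) \lor \lnot q
⇔ \lnot q \lor \lnot p \lor \lnot q   (eliminate \to)
⇔ \lnot q \lor \lnot p   (simplify)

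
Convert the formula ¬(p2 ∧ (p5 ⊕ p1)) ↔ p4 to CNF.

(p2 ∨ p4) ∧ (p5 ∨ p1 ∨ p4) ∧ (¬p5 ∨ ¬p1 ∨ p4) ∧ (¬p4 ∨ ¬p2 ∨ ¬p5 ∨ p1) ∧ (¬p4 ∨ ¬p2 ∨ ¬p1 ∨ p5)

¬(p2 ∧ (p5 ⊕ p1)) ↔ p4
= (¬(p2 ∧ (p5 ⊕ p1)) → p4) ∧ (p4 → ¬(p2 ∧ (p5 ⊕ p1)))   (eliminate ↔)
= (¬¬(p2 ∧ (p5 ⊕ p1)) ∨ p4) ∧ (p4 → ¬(p2 ∧ (p5 ⊕ p1)))   (eliminate →)
= (¬¬(p2 ∧ (p5 ∨ p1) ∧ ¬(p5 ∧ p1)) ∨ p4) ∧ (p4 → ¬(p2 ∧ (p5 ⊕ p1)))   (expand ⊕)
= (¬¬(p2 ∧ (p5 ∨ p1) ∧ ¬(p5 ∧ p1)) ∨ p4) ∧ (¬p4 ∨ ¬(p2 ∧ (p5 ⊕ p1)))   (eliminate →)
= (¬¬(p2 ∧ (p5 ∨ p1) ∧ ¬(p5 ∧ p1)) ∨ p4) ∧ (¬p4 ∨ ¬(p2 ∧ (p5 ∨ p1) ∧ ¬(p5 ∧ p1)))   (expand ⊕)
= ((p2 ∧ (p5 ∨ p1) ∧ ¬(p5 ∧ p1)) ∨ p4) ∧ (¬p4 ∨ ¬(p2 ∧ (p5 ∨ p1) ∧ ¬(p5 ∧ p1)))   (double negation)
= ((p2 ∧ (p5 ∨ p1) ∧ (¬p5 ∨ ¬p1)) ∨ p4) ∧ (¬p4 ∨ ¬(p2 ∧ (p5 ∨ p1) ∧ ¬(p5 ∧ p1)))   (De Morgan)
= ((p2 ∧ (p5 ∨ p1) ∧ (¬p5 ∨ ¬p1)) ∨ p4) ∧ (¬p4 ∨ ¬p2 ∨ ¬(p5 ∨ p1) ∨ ¬¬(p5 ∧ p1))   (De Morgan)
= ((p2 ∧ (p5 ∨ p1) ∧ (¬p5 ∨ ¬p1)) ∨ p4) ∧ (¬p4 ∨ ¬p2 ∨ (¬p5 ∧ ¬p1) ∨ ¬¬(p5 ∧ p1))   (De Morgan)
= ((p2 ∧ (p5 ∨ p1) ∧ (¬p5 ∨ ¬p1)) ∨ p4) ∧ (¬p4 ∨ ¬p2 ∨ (¬p5 ∧ ¬p1) ∨ (p5 ∧ p1))   (double negation)
= (p2 ∨ p4) ∧ (p5 ∨ p1 ∨ p4) ∧ (¬p5 ∨ ¬p1 ∨ p4) ∧ (¬p4 ∨ ¬p2 ∨ ¬p5 ∨ p5) ∧ (¬p4 ∨ ¬p2 ∨ ¬p5 ∨ p1) ∧ (¬p4 ∨ ¬p2 ∨ ¬p1 ∨ p5) ∧ (¬p4 ∨ ¬p2 ∨ ¬p1 ∨ p1)   (distribute ∨ over ∧)
= (p2 ∨ p4) ∧ (p5 ∨ p1 ∨ p4) ∧ (¬p5 ∨ ¬p1 ∨ p4) ∧ (¬p4 ∨ ¬p2 ∨ ¬p5 ∨ p1) ∧ (¬p4 ∨ ¬p2 ∨ ¬p1 ∨ p5)   (simplify)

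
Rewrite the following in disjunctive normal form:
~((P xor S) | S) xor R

~((P xor S) | S) xor R
≡ (~((P xor S) | S) & ~R) | (~~((P xor S) | S) & R)
≡ (~((P & ~S) | (~P & S) | S) & ~R) | (~~((P xor S) | S) & R)
≡ (~((P & ~S) | (~P & S) | S) & ~R) | (~~((P & ~S) | (~P & S) | S) & R)
≡ (~(P & ~S) & ~(~P & S) & ~S & ~R) | (~~((P & ~S) | (~P & S) | S) & R)
≡ ((~P | ~~S) & ~(~P & S) & ~S & ~R) | (~~((P & ~S) | (~P & S) | S) & R)
≡ ((~P | S) & ~(~P & S) & ~S & ~R) | (~~((P & ~S) | (~P & S) | S) & R)
≡ ((~P | S) & (~~P | ~S) & ~S & ~R) | (~~((P & ~S) | (~P & S) | S) & R)
≡ ((~P | S) & (P | ~S) & ~S & ~R) | (~~((P & ~S) | (~P & S) | S) & R)
≡ ((~P | S) & (P | ~S) & ~S & ~R) | (((P & ~S) | (~P & S) | S) & R)
≡ (~P & P & ~S & ~R) | (~P & ~S & ~S & ~R) | (S & P & ~S & ~R) | (S & ~S & ~S & ~R) | (P & ~S & R) | (~P & S & R) | (S & R)
≡ (~P & ~S & ~R) | (P & ~S & R) | (S & R)

(~P & ~S & ~R) | (P & ~S & R) | (S & R)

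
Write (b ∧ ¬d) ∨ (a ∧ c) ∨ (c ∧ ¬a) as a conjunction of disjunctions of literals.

(b ∧ ¬d) ∨ (a ∧ c) ∨ (c ∧ ¬a)
≡ (b ∨ a ∨ c) ∧ (b ∨ a ∨ ¬a) ∧ (b ∨ c ∨ c) ∧ (b ∨ c ∨ ¬a) ∧ (¬d ∨ a ∨ c) ∧ (¬d ∨ a ∨ ¬a) ∧ (¬d ∨ c ∨ c) ∧ (¬d ∨ c ∨ ¬a)
≡ (b ∨ c) ∧ (¬d ∨ c)

(b ∨ c) ∧ (¬d ∨ c)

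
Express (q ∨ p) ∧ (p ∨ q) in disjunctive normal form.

q ∨ p

(q ∨ p) ∧ (p ∨ q)
⇔ (q ∧ p) ∨ (q ∧ q) ∨ (p ∧ p) ∨ (p ∧ q)   [distribute ∧ over ∨]
⇔ q ∨ p   [simplify]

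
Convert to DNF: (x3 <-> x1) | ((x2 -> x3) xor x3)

(~x3 & ~x1) | (x1 & x3) | (~x2 & ~x3)

(x3 <-> x1) | ((x2 -> x3) xor x3)
≡ ((x3 -> x1) & (x1 -> x3)) | ((x2 -> x3) xor x3)   (eliminate <->)
≡ ((~x3 | x1) & (x1 -> x3)) | ((x2 -> x3) xor x3)   (eliminate ->)
≡ ((~x3 | x1) & (~x1 | x3)) | ((x2 -> x3) xor x3)   (eliminate ->)
≡ ((~x3 | x1) & (~x1 | x3)) | ((x2 -> x3) & ~x3) | (~(x2 -> x3) & x3)   (expand xor)
≡ ((~x3 | x1) & (~x1 | x3)) | ((~x2 | x3) & ~x3) | (~(x2 -> x3) & x3)   (eliminate ->)
≡ ((~x3 | x1) & (~x1 | x3)) | ((~x2 | x3) & ~x3) | (~(~x2 | x3) & x3)   (eliminate ->)
≡ ((~x3 | x1) & (~x1 | x3)) | ((~x2 | x3) & ~x3) | (~~x2 & ~x3 & x3)   (De Morgan)
≡ ((~x3 | x1) & (~x1 | x3)) | ((~x2 | x3) & ~x3) | (x2 & ~x3 & x3)   (double negation)
≡ (~x3 & ~x1) | (~x3 & x3) | (x1 & ~x1) | (x1 & x3) | (~x2 & ~x3) | (x3 & ~x3) | (x2 & ~x3 & x3)   (distribute & over |)
≡ (~x3 & ~x1) | (x1 & x3) | (~x2 & ~x3)   (simplify)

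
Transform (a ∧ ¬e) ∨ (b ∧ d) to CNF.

(a ∨ b) ∧ (a ∨ d) ∧ (¬e ∨ b) ∧ (¬e ∨ d)

(a ∧ ¬e) ∨ (b ∧ d)
≡ (a ∨ b) ∧ (a ∨ d) ∧ (¬e ∨ b) ∧ (¬e ∨ d)   [distribute ∨ over ∧]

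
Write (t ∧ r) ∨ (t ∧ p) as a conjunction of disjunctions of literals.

(t ∧ r) ∨ (t ∧ p)
≡ (t ∨ t) ∧ (t ∨ p) ∧ (r ∨ t) ∧ (r ∨ p)   [distribute ∨ over ∧]
≡ t ∧ (r ∨ p)   [simplify]

t ∧ (r ∨ p)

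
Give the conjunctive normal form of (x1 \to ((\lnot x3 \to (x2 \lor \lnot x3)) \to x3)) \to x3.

x1 \lor x3

(x1 \to ((\lnot x3 \to (x2 \lor \lnot x3)) \to x3)) \to x3
≡ \lnot (x1 \to ((\lnot x3 \to (x2 \lor \lnot x3)) \to x3)) \lor x3   — eliminate \to
≡ \lnot (\lnot x1 \lor ((\lnot x3 \to (x2 \lor \lnot x3)) \to x3)) \lor x3   — eliminate \to
≡ \lnot (\lnot x1 \lor \lnot (\lnot x3 \to (x2 \lor \lnot x3)) \lor x3) \lor x3   — eliminate \to
≡ \lnot (\lnot x1 \lor \lnot (\lnot \lnot x3 \lor x2 \lor \lnot x3) \lor x3) \lor x3   — eliminate \to
≡ (\lnot \lnot x1 \land \lnot \lnot (\lnot \lnot x3 \lor x2 \lor \lnot x3) \land \lnot x3) \lor x3   — De Morgan
≡ (x1 \land \lnot \lnot (\lnot \lnot x3 \lor x2 \lor \lnot x3) \land \lnot x3) \lor x3   — double negation
≡ (x1 \land (\lnot \lnot x3 \lor x2 \lor \lnot x3) \land \lnot x3) \lor x3   — double negation
≡ (x1 \land (x3 \lor x2 \lor \lnot x3) \land \lnot x3) \lor x3   — double negation
≡ (x1 \lor x3) \land (x3 \lor x2 \lor \lnot x3 \lor x3) \land (\lnot x3 \lor x3)   — distribute \lor over \land
≡ x1 \lor x3   — simplify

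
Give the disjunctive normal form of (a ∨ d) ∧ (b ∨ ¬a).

(a ∨ d) ∧ (b ∨ ¬a)
≡ (a ∧ b) ∨ (a ∧ ¬a) ∨ (d ∧ b) ∨ (d ∧ ¬a)   [distribute ∧ over ∨]
≡ (a ∧ b) ∨ (d ∧ b) ∨ (d ∧ ¬a)   [simplify]

(a ∧ b) ∨ (d ∧ b) ∨ (d ∧ ¬a)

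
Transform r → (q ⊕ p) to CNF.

r → (q ⊕ p)
⇔ ¬r ∨ (q ⊕ p)   — eliminate →
⇔ ¬r ∨ ((q ∨ p) ∧ ¬(q ∧ p))   — expand ⊕
⇔ ¬r ∨ ((q ∨ p) ∧ (¬q ∨ ¬p))   — De Morgan
⇔ (¬r ∨ q ∨ p) ∧ (¬r ∨ ¬q ∨ ¬p)   — distribute ∨ over ∧

(¬r ∨ q ∨ p) ∧ (¬r ∨ ¬q ∨ ¬p)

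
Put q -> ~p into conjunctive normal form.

q -> ~p
≡ ~q | ~p   [eliminate ->]

~q | ~p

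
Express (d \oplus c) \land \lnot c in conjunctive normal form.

(d \oplus c) \land \lnot c
≡ (d \lor c) \land \lnot (d \land c) \land \lnot c   [expand \oplus]
≡ (d \lor c) \land (\lnot d \lor \lnot c) \land \lnot c   [De Morgan]
≡ (d \lor c) \land \lnot c   [simplify]

(d \lor c) \land \lnot c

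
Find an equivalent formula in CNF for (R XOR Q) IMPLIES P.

(NOT R OR Q OR P) AND (NOT Q OR R OR P)

(R XOR Q) IMPLIES P
≡ NOT (R XOR Q) OR P   [eliminate IMPLIES]
≡ NOT ((R OR Q) AND NOT (R AND Q)) OR P   [expand XOR]
≡ NOT (R OR Q) OR NOT NOT (R AND Q) OR P   [De Morgan]
≡ (NOT R AND NOT Q) OR NOT NOT (R AND Q) OR P   [De Morgan]
≡ (NOT R AND NOT Q) OR (R AND Q) OR P   [double negation]
≡ (NOT R OR R OR P) AND (NOT R OR Q OR P) AND (NOT Q OR R OR P) AND (NOT Q OR Q OR P)   [distribute OR over AND]
≡ (NOT R OR Q OR P) AND (NOT Q OR R OR P)   [simplify]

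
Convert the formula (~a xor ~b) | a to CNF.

a | b

(~a xor ~b) | a
⇔ ((~a | ~b) & ~(~a & ~b)) | a
⇔ ((~a | ~b) & (~~a | ~~b)) | a
⇔ ((~a | ~b) & (a | ~~b)) | a
⇔ ((~a | ~b) & (a | b)) | a
⇔ (~a | ~b | a) & (a | b | a)
⇔ a | b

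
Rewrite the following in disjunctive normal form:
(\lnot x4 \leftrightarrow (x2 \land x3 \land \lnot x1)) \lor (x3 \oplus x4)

(\lnot x4 \leftrightarrow (x2 \land x3 \land \lnot x1)) \lor (x3 \oplus x4)
≡ ((\lnot x4 \to (x2 \land x3 \land \lnot x1)) \land ((x2 \land x3 \land \lnot x1) \to \lnot x4)) \lor (x3 \oplus x4)   [eliminate \leftrightarrow]
≡ ((\lnot \lnot x4 \lor (x2 \land x3 \land \lnot x1)) \land ((x2 \land x3 \land \lnot x1) \to \lnot x4)) \lor (x3 \oplus x4)   [eliminate \to]
≡ ((\lnot \lnot x4 \lor (x2 \land x3 \land \lnot x1)) \land (\lnot (x2 \land x3 \land \lnot x1) \lor \lnot x4)) \lor (x3 \oplus x4)   [eliminate \to]
≡ ((\lnot \lnot x4 \lor (x2 \land x3 \land \lnot x1)) \land (\lnot (x2 \land x3 \land \lnot x1) \lor \lnot x4)) \lor (x3 \land \lnot x4) \lor (\lnot x3 \land x4)   [expand \oplus]
≡ ((x4 \lor (x2 \land x3 \land \lnot x1)) \land (\lnot (x2 \land x3 \land \lnot x1) \lor \lnot x4)) \lor (x3 \land \lnot x4) \lor (\lnot x3 \land x4)   [double negation]
≡ ((x4 \lor (x2 \land x3 \land \lnot x1)) \land (\lnot x2 \lor \lnot x3 \lor \lnot \lnot x1 \lor \lnot x4)) \lor (x3 \land \lnot x4) \lor (\lnot x3 \land x4)   [De Morgan]
≡ ((x4 \lor (x2 \land x3 \land \lnot x1)) \land (\lnot x2 \lor \lnot x3 \lor x1 \lor \lnot x4)) \lor (x3 \land \lnot x4) \lor (\lnot x3 \land x4)   [double negation]
≡ (x4 \land \lnot x2) \lor (x4 \land \lnot x3) \lor (x4 \land x1) \lor (x4 \land \lnot x4) \lor (x2 \land x3 \land \lnot x1 \land \lnot x2) \lor (x2 \land x3 \land \lnot x1 \land \lnot x3) \lor (x2 \land x3 \land \lnot x1 \land x1) \lor (x2 \land x3 \land \lnot x1 \land \lnot x4) \lor (x3 \land \lnot x4) \lor (\lnot x3 \land x4)   [distribute \land over \lor]
≡ (x4 \land \lnot x2) \lor (x4 \land \lnot x3) \lor (x4 \land x1) \lor (x3 \land \lnot x4)   [simplify]

(x4 \land \lnot x2) \lor (x4 \land \lnot x3) \lor (x4 \land x1) \lor (x3 \land \lnot x4)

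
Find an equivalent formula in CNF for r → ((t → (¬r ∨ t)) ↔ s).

r → ((t → (¬r ∨ t)) ↔ s)
= ¬r ∨ ((t → (¬r ∨ t)) ↔ s)
= ¬r ∨ (((t → (¬r ∨ t)) → s) ∧ (s → (t → (¬r ∨ t))))
= ¬r ∨ ((¬(t → (¬r ∨ t)) ∨ s) ∧ (s → (t → (¬r ∨ t))))
= ¬r ∨ ((¬(¬t ∨ ¬r ∨ t) ∨ s) ∧ (s → (t → (¬r ∨ t))))
= ¬r ∨ ((¬(¬t ∨ ¬r ∨ t) ∨ s) ∧ (¬s ∨ (t → (¬r ∨ t))))
= ¬r ∨ ((¬(¬t ∨ ¬r ∨ t) ∨ s) ∧ (¬s ∨ ¬t ∨ ¬r ∨ t))
= ¬r ∨ (((¬¬t ∧ ¬¬r ∧ ¬t) ∨ s) ∧ (¬s ∨ ¬t ∨ ¬r ∨ t))
= ¬r ∨ (((t ∧ ¬¬r ∧ ¬t) ∨ s) ∧ (¬s ∨ ¬t ∨ ¬r ∨ t))
= ¬r ∨ (((t ∧ r ∧ ¬t) ∨ s) ∧ (¬s ∨ ¬t ∨ ¬r ∨ t))
= (¬r ∨ t ∨ s) ∧ (¬r ∨ r ∨ s) ∧ (¬r ∨ ¬t ∨ s) ∧ (¬r ∨ ¬s ∨ ¬t ∨ ¬r ∨ t)
= (¬r ∨ t ∨ s) ∧ (¬r ∨ ¬t ∨ s)

(¬r ∨ t ∨ s) ∧ (¬r ∨ ¬t ∨ s)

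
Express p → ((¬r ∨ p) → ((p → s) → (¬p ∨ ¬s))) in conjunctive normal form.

p → ((¬r ∨ p) → ((p → s) → (¬p ∨ ¬s)))
≡ ¬p ∨ ((¬r ∨ p) → ((p → s) → (¬p ∨ ¬s)))   [eliminate →]
≡ ¬p ∨ ¬(¬r ∨ p) ∨ ((p → s) → (¬p ∨ ¬s))   [eliminate →]
≡ ¬p ∨ ¬(¬r ∨ p) ∨ ¬(p → s) ∨ ¬p ∨ ¬s   [eliminate →]
≡ ¬p ∨ ¬(¬r ∨ p) ∨ ¬(¬p ∨ s) ∨ ¬p ∨ ¬s   [eliminate →]
≡ ¬p ∨ (¬¬r ∧ ¬p) ∨ ¬(¬p ∨ s) ∨ ¬p ∨ ¬s   [De Morgan]
≡ ¬p ∨ (r ∧ ¬p) ∨ ¬(¬p ∨ s) ∨ ¬p ∨ ¬s   [double negation]
≡ ¬p ∨ (r ∧ ¬p) ∨ (¬¬p ∧ ¬s) ∨ ¬p ∨ ¬s   [De Morgan]
≡ ¬p ∨ (r ∧ ¬p) ∨ (p ∧ ¬s) ∨ ¬p ∨ ¬s   [double negation]
≡ (¬p ∨ r ∨ p ∨ ¬p ∨ ¬s) ∧ (¬p ∨ r ∨ ¬s ∨ ¬p ∨ ¬s) ∧ (¬p ∨ ¬p ∨ p ∨ ¬p ∨ ¬s) ∧ (¬p ∨ ¬p ∨ ¬s ∨ ¬p ∨ ¬s)   [distribute ∨ over ∧]
≡ ¬p ∨ ¬s   [simplify]

¬p ∨ ¬s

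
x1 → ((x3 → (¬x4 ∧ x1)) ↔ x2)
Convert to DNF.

¬x1 ∨ (x3 ∧ x4 ∧ ¬x2) ∨ (x2 ∧ ¬x3) ∨ (x2 ∧ ¬x4 ∧ x1)

x1 → ((x3 → (¬x4 ∧ x1)) ↔ x2)
= ¬x1 ∨ ((x3 → (¬x4 ∧ x1)) ↔ x2)   [eliminate →]
= ¬x1 ∨ (((x3 → (¬x4 ∧ x1)) → x2) ∧ (x2 → (x3 → (¬x4 ∧ x1))))   [eliminate ↔]
= ¬x1 ∨ ((¬(x3 → (¬x4 ∧ x1)) ∨ x2) ∧ (x2 → (x3 → (¬x4 ∧ x1))))   [eliminate →]
= ¬x1 ∨ ((¬(¬x3 ∨ (¬x4 ∧ x1)) ∨ x2) ∧ (x2 → (x3 → (¬x4 ∧ x1))))   [eliminate →]
= ¬x1 ∨ ((¬(¬x3 ∨ (¬x4 ∧ x1)) ∨ x2) ∧ (¬x2 ∨ (x3 → (¬x4 ∧ x1))))   [eliminate →]
= ¬x1 ∨ ((¬(¬x3 ∨ (¬x4 ∧ x1)) ∨ x2) ∧ (¬x2 ∨ ¬x3 ∨ (¬x4 ∧ x1)))   [eliminate →]
= ¬x1 ∨ (((¬¬x3 ∧ ¬(¬x4 ∧ x1)) ∨ x2) ∧ (¬x2 ∨ ¬x3 ∨ (¬x4 ∧ x1)))   [De Morgan]
= ¬x1 ∨ (((x3 ∧ ¬(¬x4 ∧ x1)) ∨ x2) ∧ (¬x2 ∨ ¬x3 ∨ (¬x4 ∧ x1)))   [double negation]
= ¬x1 ∨ (((x3 ∧ (¬¬x4 ∨ ¬x1)) ∨ x2) ∧ (¬x2 ∨ ¬x3 ∨ (¬x4 ∧ x1)))   [De Morgan]
= ¬x1 ∨ (((x3 ∧ (x4 ∨ ¬x1)) ∨ x2) ∧ (¬x2 ∨ ¬x3 ∨ (¬x4 ∧ x1)))   [double negation]
= ¬x1 ∨ (x3 ∧ x4 ∧ ¬x2) ∨ (x3 ∧ x4 ∧ ¬x3) ∨ (x3 ∧ x4 ∧ ¬x4 ∧ x1) ∨ (x3 ∧ ¬x1 ∧ ¬x2) ∨ (x3 ∧ ¬x1 ∧ ¬x3) ∨ (x3 ∧ ¬x1 ∧ ¬x4 ∧ x1) ∨ (x2 ∧ ¬x2) ∨ (x2 ∧ ¬x3) ∨ (x2 ∧ ¬x4 ∧ x1)   [distribute ∧ over ∨]
= ¬x1 ∨ (x3 ∧ x4 ∧ ¬x2) ∨ (x2 ∧ ¬x3) ∨ (x2 ∧ ¬x4 ∧ x1)   [simplify]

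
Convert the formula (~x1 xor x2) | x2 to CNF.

~x1 | x2

(~x1 xor x2) | x2
≡ ((~x1 | x2) & ~(~x1 & x2)) | x2   [expand xor]
≡ ((~x1 | x2) & (~~x1 | ~x2)) | x2   [De Morgan]
≡ ((~x1 | x2) & (x1 | ~x2)) | x2   [double negation]
≡ (~x1 | x2 | x2) & (x1 | ~x2 | x2)   [distribute | over &]
≡ ~x1 | x2   [simplify]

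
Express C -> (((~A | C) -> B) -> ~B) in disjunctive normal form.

~C | ~B

C -> (((~A | C) -> B) -> ~B)
⇔ ~C | (((~A | C) -> B) -> ~B)   (eliminate ->)
⇔ ~C | ~((~A | C) -> B) | ~B   (eliminate ->)
⇔ ~C | ~(~(~A | C) | B) | ~B   (eliminate ->)
⇔ ~C | (~~(~A | C) & ~B) | ~B   (De Morgan)
⇔ ~C | ((~A | C) & ~B) | ~B   (double negation)
⇔ ~C | (~A & ~B) | (C & ~B) | ~B   (distribute & over |)
⇔ ~C | ~B   (simplify)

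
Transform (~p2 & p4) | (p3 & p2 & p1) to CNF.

(~p2 | p3) & (~p2 | p1) & (p4 | p3) & (p4 | p2) & (p4 | p1)

(~p2 & p4) | (p3 & p2 & p1)
≡ (~p2 | p3) & (~p2 | p2) & (~p2 | p1) & (p4 | p3) & (p4 | p2) & (p4 | p1)   [distribute | over &]
≡ (~p2 | p3) & (~p2 | p1) & (p4 | p3) & (p4 | p2) & (p4 | p1)   [simplify]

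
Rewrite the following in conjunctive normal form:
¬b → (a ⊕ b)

¬b → (a ⊕ b)
≡ ¬¬b ∨ (a ⊕ b)   [eliminate →]
≡ ¬¬b ∨ ((a ∨ b) ∧ ¬(a ∧ b))   [expand ⊕]
≡ b ∨ ((a ∨ b) ∧ ¬(a ∧ b))   [double negation]
≡ b ∨ ((a ∨ b) ∧ (¬a ∨ ¬b))   [De Morgan]
≡ (b ∨ a ∨ b) ∧ (b ∨ ¬a ∨ ¬b)   [distribute ∨ over ∧]
≡ b ∨ a   [simplify]

b ∨ a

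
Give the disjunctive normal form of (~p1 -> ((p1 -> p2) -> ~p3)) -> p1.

(~p1 -> ((p1 -> p2) -> ~p3)) -> p1
≡ ~(~p1 -> ((p1 -> p2) -> ~p3)) | p1
≡ ~(~~p1 | ((p1 -> p2) -> ~p3)) | p1
≡ ~(~~p1 | ~(p1 -> p2) | ~p3) | p1
≡ ~(~~p1 | ~(~p1 | p2) | ~p3) | p1
≡ (~~~p1 & ~~(~p1 | p2) & ~~p3) | p1
≡ (~p1 & ~~(~p1 | p2) & ~~p3) | p1
≡ (~p1 & (~p1 | p2) & ~~p3) | p1
≡ (~p1 & (~p1 | p2) & p3) | p1
≡ (~p1 & ~p1 & p3) | (~p1 & p2 & p3) | p1
≡ (~p1 & p3) | p1

(~p1 & p3) | p1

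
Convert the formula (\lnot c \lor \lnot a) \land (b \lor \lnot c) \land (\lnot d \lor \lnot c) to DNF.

\lnot c \lor (\lnot a \land b \land \lnot d)

(\lnot c \lor \lnot a) \land (b \lor \lnot c) \land (\lnot d \lor \lnot c)
≡ (\lnot c \land b \land \lnot d) \lor (\lnot c \land b \land \lnot c) \lor (\lnot c \land \lnot c \land \lnot d) \lor (\lnot c \land \lnot c \land \lnot c) \lor (\lnot a \land b \land \lnot d) \lor (\lnot a \land b \land \lnot c) \lor (\lnot a \land \lnot c \land \lnot d) \lor (\lnot a \land \lnot c \land \lnot c)
≡ \lnot c \lor (\lnot a \land b \land \lnot d)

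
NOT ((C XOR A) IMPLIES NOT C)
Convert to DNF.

NOT ((C XOR A) IMPLIES NOT C)
≡ NOT (NOT (C XOR A) OR NOT C)   — eliminate IMPLIES
≡ NOT (NOT ((C AND NOT A) OR (NOT C AND A)) OR NOT C)   — expand XOR
≡ NOT NOT ((C AND NOT A) OR (NOT C AND A)) AND NOT NOT C   — De Morgan
≡ ((C AND NOT A) OR (NOT C AND A)) AND NOT NOT C   — double negation
≡ ((C AND NOT A) OR (NOT C AND A)) AND C   — double negation
≡ (C AND NOT A AND C) OR (NOT C AND A AND C)   — distribute AND over OR
≡ C AND NOT A   — simplify

C AND NOT A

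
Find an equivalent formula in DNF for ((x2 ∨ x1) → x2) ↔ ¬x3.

(x1 ∧ ¬x2 ∧ x3) ∨ (¬x3 ∧ ¬x2 ∧ ¬x1) ∨ (¬x3 ∧ x2)

((x2 ∨ x1) → x2) ↔ ¬x3
≡ (((x2 ∨ x1) → x2) → ¬x3) ∧ (¬x3 → ((x2 ∨ x1) → x2))
≡ (¬((x2 ∨ x1) → x2) ∨ ¬x3) ∧ (¬x3 → ((x2 ∨ x1) → x2))
≡ (¬(¬(x2 ∨ x1) ∨ x2) ∨ ¬x3) ∧ (¬x3 → ((x2 ∨ x1) → x2))
≡ (¬(¬(x2 ∨ x1) ∨ x2) ∨ ¬x3) ∧ (¬¬x3 ∨ ((x2 ∨ x1) → x2))
≡ (¬(¬(x2 ∨ x1) ∨ x2) ∨ ¬x3) ∧ (¬¬x3 ∨ ¬(x2 ∨ x1) ∨ x2)
≡ ((¬¬(x2 ∨ x1) ∧ ¬x2) ∨ ¬x3) ∧ (¬¬x3 ∨ ¬(x2 ∨ x1) ∨ x2)
≡ (((x2 ∨ x1) ∧ ¬x2) ∨ ¬x3) ∧ (¬¬x3 ∨ ¬(x2 ∨ x1) ∨ x2)
≡ (((x2 ∨ x1) ∧ ¬x2) ∨ ¬x3) ∧ (x3 ∨ ¬(x2 ∨ x1) ∨ x2)
≡ (((x2 ∨ x1) ∧ ¬x2) ∨ ¬x3) ∧ (x3 ∨ (¬x2 ∧ ¬x1) ∨ x2)
≡ (x2 ∧ ¬x2 ∧ x3) ∨ (x2 ∧ ¬x2 ∧ ¬x2 ∧ ¬x1) ∨ (x2 ∧ ¬x2 ∧ x2) ∨ (x1 ∧ ¬x2 ∧ x3) ∨ (x1 ∧ ¬x2 ∧ ¬x2 ∧ ¬x1) ∨ (x1 ∧ ¬x2 ∧ x2) ∨ (¬x3 ∧ x3) ∨ (¬x3 ∧ ¬x2 ∧ ¬x1) ∨ (¬x3 ∧ x2)
≡ (x1 ∧ ¬x2 ∧ x3) ∨ (¬x3 ∧ ¬x2 ∧ ¬x1) ∨ (¬x3 ∧ x2)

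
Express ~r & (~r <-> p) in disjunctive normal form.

~r & (~r <-> p)
≡ ~r & (~r -> p) & (p -> ~r)   [eliminate <->]
≡ ~r & (~~r | p) & (p -> ~r)   [eliminate ->]
≡ ~r & (~~r | p) & (~p | ~r)   [eliminate ->]
≡ ~r & (r | p) & (~p | ~r)   [double negation]
≡ (~r & r & ~p) | (~r & r & ~r) | (~r & p & ~p) | (~r & p & ~r)   [distribute & over |]
≡ ~r & p   [simplify]

~r & p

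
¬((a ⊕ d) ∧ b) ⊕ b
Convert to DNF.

¬b ∨ (a ∧ ¬d ∧ b) ∨ (¬a ∧ d ∧ b)

¬((a ⊕ d) ∧ b) ⊕ b
≡ (¬((a ⊕ d) ∧ b) ∧ ¬b) ∨ (¬¬((a ⊕ d) ∧ b) ∧ b)   — expand ⊕
≡ (¬(((a ∧ ¬d) ∨ (¬a ∧ d)) ∧ b) ∧ ¬b) ∨ (¬¬((a ⊕ d) ∧ b) ∧ b)   — expand ⊕
≡ (¬(((a ∧ ¬d) ∨ (¬a ∧ d)) ∧ b) ∧ ¬b) ∨ (¬¬(((a ∧ ¬d) ∨ (¬a ∧ d)) ∧ b) ∧ b)   — expand ⊕
≡ ((¬((a ∧ ¬d) ∨ (¬a ∧ d)) ∨ ¬b) ∧ ¬b) ∨ (¬¬(((a ∧ ¬d) ∨ (¬a ∧ d)) ∧ b) ∧ b)   — De Morgan
≡ (((¬(a ∧ ¬d) ∧ ¬(¬a ∧ d)) ∨ ¬b) ∧ ¬b) ∨ (¬¬(((a ∧ ¬d) ∨ (¬a ∧ d)) ∧ b) ∧ b)   — De Morgan
≡ ((((¬a ∨ ¬¬d) ∧ ¬(¬a ∧ d)) ∨ ¬b) ∧ ¬b) ∨ (¬¬(((a ∧ ¬d) ∨ (¬a ∧ d)) ∧ b) ∧ b)   — De Morgan
≡ ((((¬a ∨ d) ∧ ¬(¬a ∧ d)) ∨ ¬b) ∧ ¬b) ∨ (¬¬(((a ∧ ¬d) ∨ (¬a ∧ d)) ∧ b) ∧ b)   — double negation
≡ ((((¬a ∨ d) ∧ (¬¬a ∨ ¬d)) ∨ ¬b) ∧ ¬b) ∨ (¬¬(((a ∧ ¬d) ∨ (¬a ∧ d)) ∧ b) ∧ b)   — De Morgan
≡ ((((¬a ∨ d) ∧ (a ∨ ¬d)) ∨ ¬b) ∧ ¬b) ∨ (¬¬(((a ∧ ¬d) ∨ (¬a ∧ d)) ∧ b) ∧ b)   — double negation
≡ ((((¬a ∨ d) ∧ (a ∨ ¬d)) ∨ ¬b) ∧ ¬b) ∨ (((a ∧ ¬d) ∨ (¬a ∧ d)) ∧ b ∧ b)   — double negation
≡ (¬a ∧ a ∧ ¬b) ∨ (¬a ∧ ¬d ∧ ¬b) ∨ (d ∧ a ∧ ¬b) ∨ (d ∧ ¬d ∧ ¬b) ∨ (¬b ∧ ¬b) ∨ (a ∧ ¬d ∧ b ∧ b) ∨ (¬a ∧ d ∧ b ∧ b)   — distribute ∧ over ∨
≡ ¬b ∨ (a ∧ ¬d ∧ b) ∨ (¬a ∧ d ∧ b)   — simplify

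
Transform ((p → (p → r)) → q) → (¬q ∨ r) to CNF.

((p → (p → r)) → q) → (¬q ∨ r)
= ¬((p → (p → r)) → q) ∨ ¬q ∨ r   [eliminate →]
= ¬(¬(p → (p → r)) ∨ q) ∨ ¬q ∨ r   [eliminate →]
= ¬(¬(¬p ∨ (p → r)) ∨ q) ∨ ¬q ∨ r   [eliminate →]
= ¬(¬(¬p ∨ ¬p ∨ r) ∨ q) ∨ ¬q ∨ r   [eliminate →]
= (¬¬(¬p ∨ ¬p ∨ r) ∧ ¬q) ∨ ¬q ∨ r   [De Morgan]
= ((¬p ∨ ¬p ∨ r) ∧ ¬q) ∨ ¬q ∨ r   [double negation]
= (¬p ∨ ¬p ∨ r ∨ ¬q ∨ r) ∧ (¬q ∨ ¬q ∨ r)   [distribute ∨ over ∧]
= ¬q ∨ r   [simplify]

¬q ∨ r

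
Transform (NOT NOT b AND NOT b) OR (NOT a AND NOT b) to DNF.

NOT a AND NOT b

(NOT NOT b AND NOT b) OR (NOT a AND NOT b)
⇔ (b AND NOT b) OR (NOT a AND NOT b)   [double negation]
⇔ NOT a AND NOT b   [simplify]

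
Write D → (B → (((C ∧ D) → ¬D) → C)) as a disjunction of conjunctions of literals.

D → (B → (((C ∧ D) → ¬D) → C))
≡ ¬D ∨ (B → (((C ∧ D) → ¬D) → C))   (eliminate →)
≡ ¬D ∨ ¬B ∨ (((C ∧ D) → ¬D) → C)   (eliminate →)
≡ ¬D ∨ ¬B ∨ ¬((C ∧ D) → ¬D) ∨ C   (eliminate →)
≡ ¬D ∨ ¬B ∨ ¬(¬(C ∧ D) ∨ ¬D) ∨ C   (eliminate →)
≡ ¬D ∨ ¬B ∨ (¬¬(C ∧ D) ∧ ¬¬D) ∨ C   (De Morgan)
≡ ¬D ∨ ¬B ∨ (C ∧ D ∧ ¬¬D) ∨ C   (double negation)
≡ ¬D ∨ ¬B ∨ (C ∧ D ∧ D) ∨ C   (double negation)
≡ ¬D ∨ ¬B ∨ C   (simplify)

¬D ∨ ¬B ∨ C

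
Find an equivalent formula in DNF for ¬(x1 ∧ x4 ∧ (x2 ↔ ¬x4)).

¬(x1 ∧ x4 ∧ (x2 ↔ ¬x4))
≡ ¬(x1 ∧ x4 ∧ (x2 → ¬x4) ∧ (¬x4 → x2))
≡ ¬(x1 ∧ x4 ∧ (¬x2 ∨ ¬x4) ∧ (¬x4 → x2))
≡ ¬(x1 ∧ x4 ∧ (¬x2 ∨ ¬x4) ∧ (¬¬x4 ∨ x2))
≡ ¬x1 ∨ ¬x4 ∨ ¬(¬x2 ∨ ¬x4) ∨ ¬(¬¬x4 ∨ x2)
≡ ¬x1 ∨ ¬x4 ∨ (¬¬x2 ∧ ¬¬x4) ∨ ¬(¬¬x4 ∨ x2)
≡ ¬x1 ∨ ¬x4 ∨ (x2 ∧ ¬¬x4) ∨ ¬(¬¬x4 ∨ x2)
≡ ¬x1 ∨ ¬x4 ∨ (x2 ∧ x4) ∨ ¬(¬¬x4 ∨ x2)
≡ ¬x1 ∨ ¬x4 ∨ (x2 ∧ x4) ∨ (¬¬¬x4 ∧ ¬x2)
≡ ¬x1 ∨ ¬x4 ∨ (x2 ∧ x4) ∨ (¬x4 ∧ ¬x2)
≡ ¬x1 ∨ ¬x4 ∨ (x2 ∧ x4)

¬x1 ∨ ¬x4 ∨ (x2 ∧ x4)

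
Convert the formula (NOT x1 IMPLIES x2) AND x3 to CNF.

(NOT x1 IMPLIES x2) AND x3
= (NOT NOT x1 OR x2) AND x3   (eliminate IMPLIES)
= (x1 OR x2) AND x3   (double negation)

(x1 OR x2) AND x3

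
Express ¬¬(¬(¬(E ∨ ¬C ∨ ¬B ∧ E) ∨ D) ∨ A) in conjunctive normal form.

(E ∨ ¬C ∨ A) ∧ (¬D ∨ A)

¬¬(¬(¬(E ∨ ¬C ∨ ¬B ∧ E) ∨ D) ∨ A)
= ¬(¬(E ∨ ¬C ∨ ¬B ∧ E) ∨ D) ∨ A   — double negation
= ¬¬(E ∨ ¬C ∨ ¬B ∧ E) ∧ ¬D ∨ A   — De Morgan
= (E ∨ ¬C ∨ ¬B ∧ E) ∧ ¬D ∨ A   — double negation
= (E ∨ ¬C ∨ ¬B ∨ A) ∧ (E ∨ ¬C ∨ E ∨ A) ∧ (¬D ∨ A)   — distribute ∨ over ∧
= (E ∨ ¬C ∨ A) ∧ (¬D ∨ A)   — simplify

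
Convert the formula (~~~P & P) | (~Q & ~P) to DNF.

(~~~P & P) | (~Q & ~P)
⇔ (~P & P) | (~Q & ~P)   (double negation)
⇔ ~Q & ~P   (simplify)

~Q & ~P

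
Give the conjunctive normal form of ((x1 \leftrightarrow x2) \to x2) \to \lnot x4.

((x1 \leftrightarrow x2) \to x2) \to \lnot x4
⇔ \lnot ((x1 \leftrightarrow x2) \to x2) \lor \lnot x4   [eliminate \to]
⇔ \lnot (\lnot (x1 \leftrightarrow x2) \lor x2) \lor \lnot x4   [eliminate \to]
⇔ \lnot (\lnot ((x1 \to x2) \land (x2 \to x1)) \lor x2) \lor \lnot x4   [eliminate \leftrightarrow]
⇔ \lnot (\lnot ((\lnot x1 \lor x2) \land (x2 \to x1)) \lor x2) \lor \lnot x4   [eliminate \to]
⇔ \lnot (\lnot ((\lnot x1 \lor x2) \land (\lnot x2 \lor x1)) \lor x2) \lor \lnot x4   [eliminate \to]
⇔ (\lnot \lnot ((\lnot x1 \lor x2) \land (\lnot x2 \lor x1)) \land \lnot x2) \lor \lnot x4   [De Morgan]
⇔ ((\lnot x1 \lor x2) \land (\lnot x2 \lor x1) \land \lnot x2) \lor \lnot x4   [double negation]
⇔ (\lnot x1 \lor x2 \lor \lnot x4) \land (\lnot x2 \lor x1 \lor \lnot x4) \land (\lnot x2 \lor \lnot x4)   [distribute \lor over \land]
⇔ (\lnot x1 \lor x2 \lor \lnot x4) \land (\lnot x2 \lor \lnot x4)   [simplify]

(\lnot x1 \lor x2 \lor \lnot x4) \land (\lnot x2 \lor \lnot x4)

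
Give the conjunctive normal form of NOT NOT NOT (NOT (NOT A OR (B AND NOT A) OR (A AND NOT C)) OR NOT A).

NOT NOT NOT (NOT (NOT A OR (B AND NOT A) OR (A AND NOT C)) OR NOT A)
≡ NOT (NOT (NOT A OR (B AND NOT A) OR (A AND NOT C)) OR NOT A)   [double negation]
≡ NOT NOT (NOT A OR (B AND NOT A) OR (A AND NOT C)) AND NOT NOT A   [De Morgan]
≡ (NOT A OR (B AND NOT A) OR (A AND NOT C)) AND NOT NOT A   [double negation]
≡ (NOT A OR (B AND NOT A) OR (A AND NOT C)) AND A   [double negation]
≡ (NOT A OR B OR A) AND (NOT A OR B OR NOT C) AND (NOT A OR NOT A OR A) AND (NOT A OR NOT A OR NOT C) AND A   [distribute OR over AND]
≡ (NOT A OR NOT C) AND A   [simplify]

(NOT A OR NOT C) AND A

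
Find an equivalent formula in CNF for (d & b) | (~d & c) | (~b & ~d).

(d | c | ~b) & (b | ~d)

(d & b) | (~d & c) | (~b & ~d)
≡ (d | ~d | ~b) & (d | ~d | ~d) & (d | c | ~b) & (d | c | ~d) & (b | ~d | ~b) & (b | ~d | ~d) & (b | c | ~b) & (b | c | ~d)   (distribute | over &)
≡ (d | c | ~b) & (b | ~d)   (simplify)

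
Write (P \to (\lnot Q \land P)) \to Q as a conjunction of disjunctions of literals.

(P \lor Q) \land (Q \lor \lnot P)

(P \to (\lnot Q \land P)) \to Q
≡ \lnot (P \to (\lnot Q \land P)) \lor Q
≡ \lnot (\lnot P \lor (\lnot Q \land P)) \lor Q
≡ (\lnot \lnot P \land \lnot (\lnot Q \land P)) \lor Q
≡ (P \land \lnot (\lnot Q \land P)) \lor Q
≡ (P \land (\lnot \lnot Q \lor \lnot P)) \lor Q
≡ (P \land (Q \lor \lnot P)) \lor Q
≡ (P \lor Q) \land (Q \lor \lnot P \lor Q)
≡ (P \lor Q) \land (Q \lor \lnot P)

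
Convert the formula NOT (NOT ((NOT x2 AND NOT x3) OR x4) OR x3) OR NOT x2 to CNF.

(NOT x2 OR x4) AND (NOT x3 OR NOT x2)

NOT (NOT ((NOT x2 AND NOT x3) OR x4) OR x3) OR NOT x2
⇔ (NOT NOT ((NOT x2 AND NOT x3) OR x4) AND NOT x3) OR NOT x2   — De Morgan
⇔ (((NOT x2 AND NOT x3) OR x4) AND NOT x3) OR NOT x2   — double negation
⇔ (NOT x2 OR x4 OR NOT x2) AND (NOT x3 OR x4 OR NOT x2) AND (NOT x3 OR NOT x2)   — distribute OR over AND
⇔ (NOT x2 OR x4) AND (NOT x3 OR NOT x2)   — simplify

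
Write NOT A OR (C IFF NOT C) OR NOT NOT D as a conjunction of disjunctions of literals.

(NOT A OR NOT C OR D) AND (NOT A OR C OR D)

NOT A OR (C IFF NOT C) OR NOT NOT D
≡ NOT A OR ((C IMPLIES NOT C) AND (NOT C IMPLIES C)) OR NOT NOT D   — eliminate IFF
≡ NOT A OR ((NOT C OR NOT C) AND (NOT C IMPLIES C)) OR NOT NOT D   — eliminate IMPLIES
≡ NOT A OR ((NOT C OR NOT C) AND (NOT NOT C OR C)) OR NOT NOT D   — eliminate IMPLIES
≡ NOT A OR ((NOT C OR NOT C) AND (C OR C)) OR NOT NOT D   — double negation
≡ NOT A OR ((NOT C OR NOT C) AND (C OR C)) OR D   — double negation
≡ (NOT A OR NOT C OR NOT C OR D) AND (NOT A OR C OR C OR D)   — distribute OR over AND
≡ (NOT A OR NOT C OR D) AND (NOT A OR C OR D)   — simplify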